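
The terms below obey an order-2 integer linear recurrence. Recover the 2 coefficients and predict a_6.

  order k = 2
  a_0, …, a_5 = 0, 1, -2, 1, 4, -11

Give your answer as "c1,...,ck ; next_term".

-2,-3 ; 10

  a_2 = -2·1 + -3·0 = -2
  a_3 = -2·-2 + -3·1 = 1
  a_4 = -2·1 + -3·-2 = 4
  a_5 = -2·4 + -3·1 = -11
  a_6 = -2·-11 + -3·4 = 10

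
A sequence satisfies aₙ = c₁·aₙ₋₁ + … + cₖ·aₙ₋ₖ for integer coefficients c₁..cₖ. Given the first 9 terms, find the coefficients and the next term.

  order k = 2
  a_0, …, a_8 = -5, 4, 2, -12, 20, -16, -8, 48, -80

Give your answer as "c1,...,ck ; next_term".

-2,-2 ; 64

  a_2 = -2·4 + -2·-5 = 2
  a_3 = -2·2 + -2·4 = -12
  a_4 = -2·-12 + -2·2 = 20
  a_5 = -2·20 + -2·-12 = -16
  a_6 = -2·-16 + -2·20 = -8
  a_7 = -2·-8 + -2·-16 = 48
  a_8 = -2·48 + -2·-8 = -80
  a_9 = -2·-80 + -2·48 = 64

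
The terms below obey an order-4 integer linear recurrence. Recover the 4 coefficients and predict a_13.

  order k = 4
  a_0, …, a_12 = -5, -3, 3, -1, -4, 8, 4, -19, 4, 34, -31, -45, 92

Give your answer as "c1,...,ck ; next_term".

0,-2,1,-1 ; 25

  a_4 = 0·-1 + -2·3 + 1·-3 + -1·-5 = -4
  a_5 = 0·-4 + -2·-1 + 1·3 + -1·-3 = 8
  a_6 = 0·8 + -2·-4 + 1·-1 + -1·3 = 4
  a_7 = 0·4 + -2·8 + 1·-4 + -1·-1 = -19
  a_8 = 0·-19 + -2·4 + 1·8 + -1·-4 = 4
  a_9 = 0·4 + -2·-19 + 1·4 + -1·8 = 34
  a_10 = 0·34 + -2·4 + 1·-19 + -1·4 = -31
  a_11 = 0·-31 + -2·34 + 1·4 + -1·-19 = -45
  a_12 = 0·-45 + -2·-31 + 1·34 + -1·4 = 92
  a_13 = 0·92 + -2·-45 + 1·-31 + -1·34 = 25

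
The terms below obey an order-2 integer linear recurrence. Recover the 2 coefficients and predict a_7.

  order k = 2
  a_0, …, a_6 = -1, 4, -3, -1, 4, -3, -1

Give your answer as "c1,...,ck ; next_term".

  a_2 = -1·4 + -1·-1 = -3
  a_3 = -1·-3 + -1·4 = -1
  a_4 = -1·-1 + -1·-3 = 4
  a_5 = -1·4 + -1·-1 = -3
  a_6 = -1·-3 + -1·4 = -1
  a_7 = -1·-1 + -1·-3 = 4

-1,-1 ; 4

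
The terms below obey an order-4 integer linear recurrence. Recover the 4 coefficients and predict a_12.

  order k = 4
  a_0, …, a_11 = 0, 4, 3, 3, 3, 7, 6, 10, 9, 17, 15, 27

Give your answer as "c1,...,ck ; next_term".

  a_4 = 0·3 + 1·3 + 0·4 + 1·0 = 3
  a_5 = 0·3 + 1·3 + 0·3 + 1·4 = 7
  a_6 = 0·7 + 1·3 + 0·3 + 1·3 = 6
  a_7 = 0·6 + 1·7 + 0·3 + 1·3 = 10
  a_8 = 0·10 + 1·6 + 0·7 + 1·3 = 9
  a_9 = 0·9 + 1·10 + 0·6 + 1·7 = 17
  a_10 = 0·17 + 1·9 + 0·10 + 1·6 = 15
  a_11 = 0·15 + 1·17 + 0·9 + 1·10 = 27
  a_12 = 0·27 + 1·15 + 0·17 + 1·9 = 24

0,1,0,1 ; 24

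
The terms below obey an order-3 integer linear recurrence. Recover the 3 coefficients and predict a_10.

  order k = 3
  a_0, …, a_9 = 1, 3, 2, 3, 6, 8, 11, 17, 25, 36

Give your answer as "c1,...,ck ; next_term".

  a_3 = 1·2 + 0·3 + 1·1 = 3
  a_4 = 1·3 + 0·2 + 1·3 = 6
  a_5 = 1·6 + 0·3 + 1·2 = 8
  a_6 = 1·8 + 0·6 + 1·3 = 11
  a_7 = 1·11 + 0·8 + 1·6 = 17
  a_8 = 1·17 + 0·11 + 1·8 = 25
  a_9 = 1·25 + 0·17 + 1·11 = 36
  a_10 = 1·36 + 0·25 + 1·17 = 53

1,0,1 ; 53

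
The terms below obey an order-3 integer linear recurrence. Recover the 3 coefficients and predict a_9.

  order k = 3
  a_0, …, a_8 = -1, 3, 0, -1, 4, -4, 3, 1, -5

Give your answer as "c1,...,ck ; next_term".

  a_3 = -1·0 + 0·3 + 1·-1 = -1
  a_4 = -1·-1 + 0·0 + 1·3 = 4
  a_5 = -1·4 + 0·-1 + 1·0 = -4
  a_6 = -1·-4 + 0·4 + 1·-1 = 3
  a_7 = -1·3 + 0·-4 + 1·4 = 1
  a_8 = -1·1 + 0·3 + 1·-4 = -5
  a_9 = -1·-5 + 0·1 + 1·3 = 8

-1,0,1 ; 8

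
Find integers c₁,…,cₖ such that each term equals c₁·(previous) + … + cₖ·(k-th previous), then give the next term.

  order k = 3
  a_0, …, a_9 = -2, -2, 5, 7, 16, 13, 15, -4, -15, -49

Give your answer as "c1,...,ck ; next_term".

  a_3 = 1·5 + 1·-2 + -2·-2 = 7
  a_4 = 1·7 + 1·5 + -2·-2 = 16
  a_5 = 1·16 + 1·7 + -2·5 = 13
  a_6 = 1·13 + 1·16 + -2·7 = 15
  a_7 = 1·15 + 1·13 + -2·16 = -4
  a_8 = 1·-4 + 1·15 + -2·13 = -15
  a_9 = 1·-15 + 1·-4 + -2·15 = -49
  a_10 = 1·-49 + 1·-15 + -2·-4 = -56

1,1,-2 ; -56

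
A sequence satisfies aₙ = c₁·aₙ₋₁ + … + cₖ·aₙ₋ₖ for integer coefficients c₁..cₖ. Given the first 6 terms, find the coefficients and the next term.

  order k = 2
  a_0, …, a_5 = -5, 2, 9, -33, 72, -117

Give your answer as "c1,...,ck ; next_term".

-3,-3 ; 135

  a_2 = -3·2 + -3·-5 = 9
  a_3 = -3·9 + -3·2 = -33
  a_4 = -3·-33 + -3·9 = 72
  a_5 = -3·72 + -3·-33 = -117
  a_6 = -3·-117 + -3·72 = 135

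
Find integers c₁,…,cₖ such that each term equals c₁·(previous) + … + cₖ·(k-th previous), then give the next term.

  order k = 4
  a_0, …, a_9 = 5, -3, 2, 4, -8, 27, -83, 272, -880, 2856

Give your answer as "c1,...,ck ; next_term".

  a_4 = -3·4 + 1·2 + 1·-3 + 1·5 = -8
  a_5 = -3·-8 + 1·4 + 1·2 + 1·-3 = 27
  a_6 = -3·27 + 1·-8 + 1·4 + 1·2 = -83
  a_7 = -3·-83 + 1·27 + 1·-8 + 1·4 = 272
  a_8 = -3·272 + 1·-83 + 1·27 + 1·-8 = -880
  a_9 = -3·-880 + 1·272 + 1·-83 + 1·27 = 2856
  a_10 = -3·2856 + 1·-880 + 1·272 + 1·-83 = -9259

-3,1,1,1 ; -9259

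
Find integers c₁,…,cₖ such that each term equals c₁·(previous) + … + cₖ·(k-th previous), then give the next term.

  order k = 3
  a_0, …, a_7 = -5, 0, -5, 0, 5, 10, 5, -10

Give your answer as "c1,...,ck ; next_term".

1,-1,-1 ; -25

  a_3 = 1·-5 + -1·0 + -1·-5 = 0
  a_4 = 1·0 + -1·-5 + -1·0 = 5
  a_5 = 1·5 + -1·0 + -1·-5 = 10
  a_6 = 1·10 + -1·5 + -1·0 = 5
  a_7 = 1·5 + -1·10 + -1·5 = -10
  a_8 = 1·-10 + -1·5 + -1·10 = -25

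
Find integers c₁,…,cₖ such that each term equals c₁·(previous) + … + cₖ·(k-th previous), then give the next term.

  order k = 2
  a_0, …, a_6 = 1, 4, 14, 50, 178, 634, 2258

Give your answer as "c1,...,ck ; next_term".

  a_2 = 3·4 + 2·1 = 14
  a_3 = 3·14 + 2·4 = 50
  a_4 = 3·50 + 2·14 = 178
  a_5 = 3·178 + 2·50 = 634
  a_6 = 3·634 + 2·178 = 2258
  a_7 = 3·2258 + 2·634 = 8042

3,2 ; 8042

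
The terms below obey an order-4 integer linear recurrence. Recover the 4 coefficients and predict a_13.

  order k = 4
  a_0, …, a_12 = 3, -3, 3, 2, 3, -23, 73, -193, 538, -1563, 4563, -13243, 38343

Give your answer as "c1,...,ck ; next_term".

-3,-1,-1,3 ; -111038

  a_4 = -3·2 + -1·3 + -1·-3 + 3·3 = 3
  a_5 = -3·3 + -1·2 + -1·3 + 3·-3 = -23
  a_6 = -3·-23 + -1·3 + -1·2 + 3·3 = 73
  a_7 = -3·73 + -1·-23 + -1·3 + 3·2 = -193
  a_8 = -3·-193 + -1·73 + -1·-23 + 3·3 = 538
  a_9 = -3·538 + -1·-193 + -1·73 + 3·-23 = -1563
  a_10 = -3·-1563 + -1·538 + -1·-193 + 3·73 = 4563
  a_11 = -3·4563 + -1·-1563 + -1·538 + 3·-193 = -13243
  a_12 = -3·-13243 + -1·4563 + -1·-1563 + 3·538 = 38343
  a_13 = -3·38343 + -1·-13243 + -1·4563 + 3·-1563 = -111038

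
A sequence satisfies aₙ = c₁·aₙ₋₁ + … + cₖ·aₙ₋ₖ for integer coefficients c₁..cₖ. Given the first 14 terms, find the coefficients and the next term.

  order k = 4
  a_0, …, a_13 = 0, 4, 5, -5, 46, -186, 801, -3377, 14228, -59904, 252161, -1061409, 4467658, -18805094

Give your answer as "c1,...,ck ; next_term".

-4,2,4,-3 ; 79153573

  a_4 = -4·-5 + 2·5 + 4·4 + -3·0 = 46
  a_5 = -4·46 + 2·-5 + 4·5 + -3·4 = -186
  a_6 = -4·-186 + 2·46 + 4·-5 + -3·5 = 801
  a_7 = -4·801 + 2·-186 + 4·46 + -3·-5 = -3377
  a_8 = -4·-3377 + 2·801 + 4·-186 + -3·46 = 14228
  a_9 = -4·14228 + 2·-3377 + 4·801 + -3·-186 = -59904
  a_10 = -4·-59904 + 2·14228 + 4·-3377 + -3·801 = 252161
  a_11 = -4·252161 + 2·-59904 + 4·14228 + -3·-3377 = -1061409
  a_12 = -4·-1061409 + 2·252161 + 4·-59904 + -3·14228 = 4467658
  a_13 = -4·4467658 + 2·-1061409 + 4·252161 + -3·-59904 = -18805094
  a_14 = -4·-18805094 + 2·4467658 + 4·-1061409 + -3·252161 = 79153573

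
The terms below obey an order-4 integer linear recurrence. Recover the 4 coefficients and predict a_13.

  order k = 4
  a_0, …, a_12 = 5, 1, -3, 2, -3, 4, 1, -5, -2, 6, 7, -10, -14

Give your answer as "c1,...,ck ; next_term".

  a_4 = -1·2 + -2·-3 + -2·1 + -1·5 = -3
  a_5 = -1·-3 + -2·2 + -2·-3 + -1·1 = 4
  a_6 = -1·4 + -2·-3 + -2·2 + -1·-3 = 1
  a_7 = -1·1 + -2·4 + -2·-3 + -1·2 = -5
  a_8 = -1·-5 + -2·1 + -2·4 + -1·-3 = -2
  a_9 = -1·-2 + -2·-5 + -2·1 + -1·4 = 6
  a_10 = -1·6 + -2·-2 + -2·-5 + -1·1 = 7
  a_11 = -1·7 + -2·6 + -2·-2 + -1·-5 = -10
  a_12 = -1·-10 + -2·7 + -2·6 + -1·-2 = -14
  a_13 = -1·-14 + -2·-10 + -2·7 + -1·6 = 14

-1,-2,-2,-1 ; 14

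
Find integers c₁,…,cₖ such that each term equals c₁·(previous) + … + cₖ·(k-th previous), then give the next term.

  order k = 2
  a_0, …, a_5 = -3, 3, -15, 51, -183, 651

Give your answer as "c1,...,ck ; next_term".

-3,2 ; -2319

  a_2 = -3·3 + 2·-3 = -15
  a_3 = -3·-15 + 2·3 = 51
  a_4 = -3·51 + 2·-15 = -183
  a_5 = -3·-183 + 2·51 = 651
  a_6 = -3·651 + 2·-183 = -2319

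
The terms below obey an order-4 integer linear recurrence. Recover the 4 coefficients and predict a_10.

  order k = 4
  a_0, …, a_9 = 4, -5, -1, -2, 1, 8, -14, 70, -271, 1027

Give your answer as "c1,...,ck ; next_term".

-3,3,-2,-3 ; -3992

  a_4 = -3·-2 + 3·-1 + -2·-5 + -3·4 = 1
  a_5 = -3·1 + 3·-2 + -2·-1 + -3·-5 = 8
  a_6 = -3·8 + 3·1 + -2·-2 + -3·-1 = -14
  a_7 = -3·-14 + 3·8 + -2·1 + -3·-2 = 70
  a_8 = -3·70 + 3·-14 + -2·8 + -3·1 = -271
  a_9 = -3·-271 + 3·70 + -2·-14 + -3·8 = 1027
  a_10 = -3·1027 + 3·-271 + -2·70 + -3·-14 = -3992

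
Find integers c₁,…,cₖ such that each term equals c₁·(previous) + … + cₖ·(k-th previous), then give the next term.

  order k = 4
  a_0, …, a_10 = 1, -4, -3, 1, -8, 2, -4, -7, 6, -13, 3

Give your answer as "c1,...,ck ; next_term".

0,1,1,-1 ; 0

  a_4 = 0·1 + 1·-3 + 1·-4 + -1·1 = -8
  a_5 = 0·-8 + 1·1 + 1·-3 + -1·-4 = 2
  a_6 = 0·2 + 1·-8 + 1·1 + -1·-3 = -4
  a_7 = 0·-4 + 1·2 + 1·-8 + -1·1 = -7
  a_8 = 0·-7 + 1·-4 + 1·2 + -1·-8 = 6
  a_9 = 0·6 + 1·-7 + 1·-4 + -1·2 = -13
  a_10 = 0·-13 + 1·6 + 1·-7 + -1·-4 = 3
  a_11 = 0·3 + 1·-13 + 1·6 + -1·-7 = 0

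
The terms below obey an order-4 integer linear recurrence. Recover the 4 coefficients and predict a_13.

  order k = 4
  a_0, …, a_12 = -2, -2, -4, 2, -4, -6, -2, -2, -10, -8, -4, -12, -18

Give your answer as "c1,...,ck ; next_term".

  a_4 = 0·2 + 0·-4 + 1·-2 + 1·-2 = -4
  a_5 = 0·-4 + 0·2 + 1·-4 + 1·-2 = -6
  a_6 = 0·-6 + 0·-4 + 1·2 + 1·-4 = -2
  a_7 = 0·-2 + 0·-6 + 1·-4 + 1·2 = -2
  a_8 = 0·-2 + 0·-2 + 1·-6 + 1·-4 = -10
  a_9 = 0·-10 + 0·-2 + 1·-2 + 1·-6 = -8
  a_10 = 0·-8 + 0·-10 + 1·-2 + 1·-2 = -4
  a_11 = 0·-4 + 0·-8 + 1·-10 + 1·-2 = -12
  a_12 = 0·-12 + 0·-4 + 1·-8 + 1·-10 = -18
  a_13 = 0·-18 + 0·-12 + 1·-4 + 1·-8 = -12

0,0,1,1 ; -12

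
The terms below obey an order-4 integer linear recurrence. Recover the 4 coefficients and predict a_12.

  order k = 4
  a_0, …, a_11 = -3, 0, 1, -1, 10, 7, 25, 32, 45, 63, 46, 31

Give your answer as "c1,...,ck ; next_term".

  a_4 = 1·-1 + 2·1 + -1·0 + -3·-3 = 10
  a_5 = 1·10 + 2·-1 + -1·1 + -3·0 = 7
  a_6 = 1·7 + 2·10 + -1·-1 + -3·1 = 25
  a_7 = 1·25 + 2·7 + -1·10 + -3·-1 = 32
  a_8 = 1·32 + 2·25 + -1·7 + -3·10 = 45
  a_9 = 1·45 + 2·32 + -1·25 + -3·7 = 63
  a_10 = 1·63 + 2·45 + -1·32 + -3·25 = 46
  a_11 = 1·46 + 2·63 + -1·45 + -3·32 = 31
  a_12 = 1·31 + 2·46 + -1·63 + -3·45 = -75

1,2,-1,-3 ; -75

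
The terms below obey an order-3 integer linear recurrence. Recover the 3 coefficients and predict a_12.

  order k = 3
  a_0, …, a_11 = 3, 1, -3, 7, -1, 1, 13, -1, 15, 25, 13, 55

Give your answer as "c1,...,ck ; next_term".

  a_3 = 0·-3 + 1·1 + 2·3 = 7
  a_4 = 0·7 + 1·-3 + 2·1 = -1
  a_5 = 0·-1 + 1·7 + 2·-3 = 1
  a_6 = 0·1 + 1·-1 + 2·7 = 13
  a_7 = 0·13 + 1·1 + 2·-1 = -1
  a_8 = 0·-1 + 1·13 + 2·1 = 15
  a_9 = 0·15 + 1·-1 + 2·13 = 25
  a_10 = 0·25 + 1·15 + 2·-1 = 13
  a_11 = 0·13 + 1·25 + 2·15 = 55
  a_12 = 0·55 + 1·13 + 2·25 = 63

0,1,2 ; 63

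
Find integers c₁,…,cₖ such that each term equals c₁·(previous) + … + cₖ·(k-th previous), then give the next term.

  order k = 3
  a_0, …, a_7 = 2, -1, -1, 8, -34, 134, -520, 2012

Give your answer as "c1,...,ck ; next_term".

  a_3 = -4·-1 + 0·-1 + 2·2 = 8
  a_4 = -4·8 + 0·-1 + 2·-1 = -34
  a_5 = -4·-34 + 0·8 + 2·-1 = 134
  a_6 = -4·134 + 0·-34 + 2·8 = -520
  a_7 = -4·-520 + 0·134 + 2·-34 = 2012
  a_8 = -4·2012 + 0·-520 + 2·134 = -7780

-4,0,2 ; -7780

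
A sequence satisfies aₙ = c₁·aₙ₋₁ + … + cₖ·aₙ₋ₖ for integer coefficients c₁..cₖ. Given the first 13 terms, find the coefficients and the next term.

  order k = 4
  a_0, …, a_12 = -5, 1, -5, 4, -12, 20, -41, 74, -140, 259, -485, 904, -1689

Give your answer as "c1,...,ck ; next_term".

  a_4 = -2·4 + 0·-5 + 1·1 + 1·-5 = -12
  a_5 = -2·-12 + 0·4 + 1·-5 + 1·1 = 20
  a_6 = -2·20 + 0·-12 + 1·4 + 1·-5 = -41
  a_7 = -2·-41 + 0·20 + 1·-12 + 1·4 = 74
  a_8 = -2·74 + 0·-41 + 1·20 + 1·-12 = -140
  a_9 = -2·-140 + 0·74 + 1·-41 + 1·20 = 259
  a_10 = -2·259 + 0·-140 + 1·74 + 1·-41 = -485
  a_11 = -2·-485 + 0·259 + 1·-140 + 1·74 = 904
  a_12 = -2·904 + 0·-485 + 1·259 + 1·-140 = -1689
  a_13 = -2·-1689 + 0·904 + 1·-485 + 1·259 = 3152

-2,0,1,1 ; 3152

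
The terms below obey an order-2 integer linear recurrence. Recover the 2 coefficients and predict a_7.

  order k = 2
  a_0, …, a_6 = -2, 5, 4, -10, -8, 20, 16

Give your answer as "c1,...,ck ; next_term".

  a_2 = 0·5 + -2·-2 = 4
  a_3 = 0·4 + -2·5 = -10
  a_4 = 0·-10 + -2·4 = -8
  a_5 = 0·-8 + -2·-10 = 20
  a_6 = 0·20 + -2·-8 = 16
  a_7 = 0·16 + -2·20 = -40

0,-2 ; -40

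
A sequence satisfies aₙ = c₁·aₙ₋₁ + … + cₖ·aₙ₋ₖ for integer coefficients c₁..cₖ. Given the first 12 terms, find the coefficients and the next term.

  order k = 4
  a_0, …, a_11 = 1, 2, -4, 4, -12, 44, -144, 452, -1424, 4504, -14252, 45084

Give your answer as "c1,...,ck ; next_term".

  a_4 = -3·4 + 0·-4 + -1·2 + 2·1 = -12
  a_5 = -3·-12 + 0·4 + -1·-4 + 2·2 = 44
  a_6 = -3·44 + 0·-12 + -1·4 + 2·-4 = -144
  a_7 = -3·-144 + 0·44 + -1·-12 + 2·4 = 452
  a_8 = -3·452 + 0·-144 + -1·44 + 2·-12 = -1424
  a_9 = -3·-1424 + 0·452 + -1·-144 + 2·44 = 4504
  a_10 = -3·4504 + 0·-1424 + -1·452 + 2·-144 = -14252
  a_11 = -3·-14252 + 0·4504 + -1·-1424 + 2·452 = 45084
  a_12 = -3·45084 + 0·-14252 + -1·4504 + 2·-1424 = -142604

-3,0,-1,2 ; -142604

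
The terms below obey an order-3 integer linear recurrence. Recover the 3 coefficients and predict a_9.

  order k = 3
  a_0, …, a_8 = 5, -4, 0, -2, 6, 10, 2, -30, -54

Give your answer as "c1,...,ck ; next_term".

1,-2,-2 ; 2

  a_3 = 1·0 + -2·-4 + -2·5 = -2
  a_4 = 1·-2 + -2·0 + -2·-4 = 6
  a_5 = 1·6 + -2·-2 + -2·0 = 10
  a_6 = 1·10 + -2·6 + -2·-2 = 2
  a_7 = 1·2 + -2·10 + -2·6 = -30
  a_8 = 1·-30 + -2·2 + -2·10 = -54
  a_9 = 1·-54 + -2·-30 + -2·2 = 2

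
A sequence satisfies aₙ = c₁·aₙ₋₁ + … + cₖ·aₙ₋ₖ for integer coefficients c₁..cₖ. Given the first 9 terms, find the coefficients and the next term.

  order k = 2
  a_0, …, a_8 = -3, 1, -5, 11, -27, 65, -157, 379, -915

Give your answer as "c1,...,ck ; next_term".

  a_2 = -2·1 + 1·-3 = -5
  a_3 = -2·-5 + 1·1 = 11
  a_4 = -2·11 + 1·-5 = -27
  a_5 = -2·-27 + 1·11 = 65
  a_6 = -2·65 + 1·-27 = -157
  a_7 = -2·-157 + 1·65 = 379
  a_8 = -2·379 + 1·-157 = -915
  a_9 = -2·-915 + 1·379 = 2209

-2,1 ; 2209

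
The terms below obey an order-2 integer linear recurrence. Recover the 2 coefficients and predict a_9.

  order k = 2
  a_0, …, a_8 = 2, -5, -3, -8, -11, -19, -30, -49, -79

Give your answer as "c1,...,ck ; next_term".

1,1 ; -128

  a_2 = 1·-5 + 1·2 = -3
  a_3 = 1·-3 + 1·-5 = -8
  a_4 = 1·-8 + 1·-3 = -11
  a_5 = 1·-11 + 1·-8 = -19
  a_6 = 1·-19 + 1·-11 = -30
  a_7 = 1·-30 + 1·-19 = -49
  a_8 = 1·-49 + 1·-30 = -79
  a_9 = 1·-79 + 1·-49 = -128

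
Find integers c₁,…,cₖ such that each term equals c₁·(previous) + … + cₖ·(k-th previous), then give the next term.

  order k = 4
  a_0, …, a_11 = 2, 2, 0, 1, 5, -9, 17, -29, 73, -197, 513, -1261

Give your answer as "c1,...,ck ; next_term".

  a_4 = -3·1 + -2·0 + 0·2 + 4·2 = 5
  a_5 = -3·5 + -2·1 + 0·0 + 4·2 = -9
  a_6 = -3·-9 + -2·5 + 0·1 + 4·0 = 17
  a_7 = -3·17 + -2·-9 + 0·5 + 4·1 = -29
  a_8 = -3·-29 + -2·17 + 0·-9 + 4·5 = 73
  a_9 = -3·73 + -2·-29 + 0·17 + 4·-9 = -197
  a_10 = -3·-197 + -2·73 + 0·-29 + 4·17 = 513
  a_11 = -3·513 + -2·-197 + 0·73 + 4·-29 = -1261
  a_12 = -3·-1261 + -2·513 + 0·-197 + 4·73 = 3049

-3,-2,0,4 ; 3049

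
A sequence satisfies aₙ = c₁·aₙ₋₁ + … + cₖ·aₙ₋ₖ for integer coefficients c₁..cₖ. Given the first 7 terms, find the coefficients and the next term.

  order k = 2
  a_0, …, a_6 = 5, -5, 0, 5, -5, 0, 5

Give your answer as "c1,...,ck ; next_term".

  a_2 = -1·-5 + -1·5 = 0
  a_3 = -1·0 + -1·-5 = 5
  a_4 = -1·5 + -1·0 = -5
  a_5 = -1·-5 + -1·5 = 0
  a_6 = -1·0 + -1·-5 = 5
  a_7 = -1·5 + -1·0 = -5

-1,-1 ; -5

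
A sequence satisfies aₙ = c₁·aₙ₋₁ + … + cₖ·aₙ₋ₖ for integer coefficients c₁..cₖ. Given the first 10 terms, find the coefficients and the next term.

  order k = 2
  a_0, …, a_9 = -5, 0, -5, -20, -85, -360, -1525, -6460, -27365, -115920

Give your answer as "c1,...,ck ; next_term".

  a_2 = 4·0 + 1·-5 = -5
  a_3 = 4·-5 + 1·0 = -20
  a_4 = 4·-20 + 1·-5 = -85
  a_5 = 4·-85 + 1·-20 = -360
  a_6 = 4·-360 + 1·-85 = -1525
  a_7 = 4·-1525 + 1·-360 = -6460
  a_8 = 4·-6460 + 1·-1525 = -27365
  a_9 = 4·-27365 + 1·-6460 = -115920
  a_10 = 4·-115920 + 1·-27365 = -491045

4,1 ; -491045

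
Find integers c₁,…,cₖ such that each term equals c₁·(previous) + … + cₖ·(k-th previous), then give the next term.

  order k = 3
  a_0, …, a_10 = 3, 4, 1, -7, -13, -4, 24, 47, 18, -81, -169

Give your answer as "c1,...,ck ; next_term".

2,-3,1 ; -77

  a_3 = 2·1 + -3·4 + 1·3 = -7
  a_4 = 2·-7 + -3·1 + 1·4 = -13
  a_5 = 2·-13 + -3·-7 + 1·1 = -4
  a_6 = 2·-4 + -3·-13 + 1·-7 = 24
  a_7 = 2·24 + -3·-4 + 1·-13 = 47
  a_8 = 2·47 + -3·24 + 1·-4 = 18
  a_9 = 2·18 + -3·47 + 1·24 = -81
  a_10 = 2·-81 + -3·18 + 1·47 = -169
  a_11 = 2·-169 + -3·-81 + 1·18 = -77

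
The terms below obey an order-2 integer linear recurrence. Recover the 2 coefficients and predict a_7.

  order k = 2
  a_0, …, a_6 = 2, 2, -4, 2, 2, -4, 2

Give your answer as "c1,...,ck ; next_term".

  a_2 = -1·2 + -1·2 = -4
  a_3 = -1·-4 + -1·2 = 2
  a_4 = -1·2 + -1·-4 = 2
  a_5 = -1·2 + -1·2 = -4
  a_6 = -1·-4 + -1·2 = 2
  a_7 = -1·2 + -1·-4 = 2

-1,-1 ; 2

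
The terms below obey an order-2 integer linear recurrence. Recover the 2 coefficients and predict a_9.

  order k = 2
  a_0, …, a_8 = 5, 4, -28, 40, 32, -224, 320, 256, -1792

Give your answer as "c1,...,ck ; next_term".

  a_2 = -2·4 + -4·5 = -28
  a_3 = -2·-28 + -4·4 = 40
  a_4 = -2·40 + -4·-28 = 32
  a_5 = -2·32 + -4·40 = -224
  a_6 = -2·-224 + -4·32 = 320
  a_7 = -2·320 + -4·-224 = 256
  a_8 = -2·256 + -4·320 = -1792
  a_9 = -2·-1792 + -4·256 = 2560

-2,-4 ; 2560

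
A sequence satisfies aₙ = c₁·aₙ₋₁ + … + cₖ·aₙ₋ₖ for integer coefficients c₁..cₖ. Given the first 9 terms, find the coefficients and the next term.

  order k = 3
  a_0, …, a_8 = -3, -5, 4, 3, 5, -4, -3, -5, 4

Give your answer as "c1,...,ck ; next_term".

  a_3 = 0·4 + 0·-5 + -1·-3 = 3
  a_4 = 0·3 + 0·4 + -1·-5 = 5
  a_5 = 0·5 + 0·3 + -1·4 = -4
  a_6 = 0·-4 + 0·5 + -1·3 = -3
  a_7 = 0·-3 + 0·-4 + -1·5 = -5
  a_8 = 0·-5 + 0·-3 + -1·-4 = 4
  a_9 = 0·4 + 0·-5 + -1·-3 = 3

0,0,-1 ; 3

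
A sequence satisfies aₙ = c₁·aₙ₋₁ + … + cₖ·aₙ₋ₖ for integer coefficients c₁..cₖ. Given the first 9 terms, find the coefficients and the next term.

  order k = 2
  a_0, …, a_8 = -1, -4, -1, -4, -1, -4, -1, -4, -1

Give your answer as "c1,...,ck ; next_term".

  a_2 = 0·-4 + 1·-1 = -1
  a_3 = 0·-1 + 1·-4 = -4
  a_4 = 0·-4 + 1·-1 = -1
  a_5 = 0·-1 + 1·-4 = -4
  a_6 = 0·-4 + 1·-1 = -1
  a_7 = 0·-1 + 1·-4 = -4
  a_8 = 0·-4 + 1·-1 = -1
  a_9 = 0·-1 + 1·-4 = -4

0,1 ; -4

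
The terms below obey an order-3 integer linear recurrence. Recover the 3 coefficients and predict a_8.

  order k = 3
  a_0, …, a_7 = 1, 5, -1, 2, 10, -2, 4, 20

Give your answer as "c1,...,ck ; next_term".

0,0,2 ; -4

  a_3 = 0·-1 + 0·5 + 2·1 = 2
  a_4 = 0·2 + 0·-1 + 2·5 = 10
  a_5 = 0·10 + 0·2 + 2·-1 = -2
  a_6 = 0·-2 + 0·10 + 2·2 = 4
  a_7 = 0·4 + 0·-2 + 2·10 = 20
  a_8 = 0·20 + 0·4 + 2·-2 = -4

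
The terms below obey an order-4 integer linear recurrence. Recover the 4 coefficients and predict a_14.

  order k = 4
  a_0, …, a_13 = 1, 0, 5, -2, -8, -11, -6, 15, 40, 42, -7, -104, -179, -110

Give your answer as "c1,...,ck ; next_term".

1,-1,-1,-1 ; 180

  a_4 = 1·-2 + -1·5 + -1·0 + -1·1 = -8
  a_5 = 1·-8 + -1·-2 + -1·5 + -1·0 = -11
  a_6 = 1·-11 + -1·-8 + -1·-2 + -1·5 = -6
  a_7 = 1·-6 + -1·-11 + -1·-8 + -1·-2 = 15
  a_8 = 1·15 + -1·-6 + -1·-11 + -1·-8 = 40
  a_9 = 1·40 + -1·15 + -1·-6 + -1·-11 = 42
  a_10 = 1·42 + -1·40 + -1·15 + -1·-6 = -7
  a_11 = 1·-7 + -1·42 + -1·40 + -1·15 = -104
  a_12 = 1·-104 + -1·-7 + -1·42 + -1·40 = -179
  a_13 = 1·-179 + -1·-104 + -1·-7 + -1·42 = -110
  a_14 = 1·-110 + -1·-179 + -1·-104 + -1·-7 = 180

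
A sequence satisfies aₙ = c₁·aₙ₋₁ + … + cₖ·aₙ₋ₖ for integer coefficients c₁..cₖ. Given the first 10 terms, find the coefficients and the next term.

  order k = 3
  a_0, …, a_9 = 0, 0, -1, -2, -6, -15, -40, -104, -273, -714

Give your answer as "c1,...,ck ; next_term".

  a_3 = 2·-1 + 2·0 + -1·0 = -2
  a_4 = 2·-2 + 2·-1 + -1·0 = -6
  a_5 = 2·-6 + 2·-2 + -1·-1 = -15
  a_6 = 2·-15 + 2·-6 + -1·-2 = -40
  a_7 = 2·-40 + 2·-15 + -1·-6 = -104
  a_8 = 2·-104 + 2·-40 + -1·-15 = -273
  a_9 = 2·-273 + 2·-104 + -1·-40 = -714
  a_10 = 2·-714 + 2·-273 + -1·-104 = -1870

2,2,-1 ; -1870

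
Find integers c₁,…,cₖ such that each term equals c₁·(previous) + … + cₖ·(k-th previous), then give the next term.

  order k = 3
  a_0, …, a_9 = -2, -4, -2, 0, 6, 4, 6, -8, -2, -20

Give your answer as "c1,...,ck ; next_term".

  a_3 = 0·-2 + 1·-4 + -2·-2 = 0
  a_4 = 0·0 + 1·-2 + -2·-4 = 6
  a_5 = 0·6 + 1·0 + -2·-2 = 4
  a_6 = 0·4 + 1·6 + -2·0 = 6
  a_7 = 0·6 + 1·4 + -2·6 = -8
  a_8 = 0·-8 + 1·6 + -2·4 = -2
  a_9 = 0·-2 + 1·-8 + -2·6 = -20
  a_10 = 0·-20 + 1·-2 + -2·-8 = 14

0,1,-2 ; 14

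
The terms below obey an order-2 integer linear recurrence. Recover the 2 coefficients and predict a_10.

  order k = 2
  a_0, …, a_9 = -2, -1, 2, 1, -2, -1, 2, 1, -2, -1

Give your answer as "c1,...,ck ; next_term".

0,-1 ; 2

  a_2 = 0·-1 + -1·-2 = 2
  a_3 = 0·2 + -1·-1 = 1
  a_4 = 0·1 + -1·2 = -2
  a_5 = 0·-2 + -1·1 = -1
  a_6 = 0·-1 + -1·-2 = 2
  a_7 = 0·2 + -1·-1 = 1
  a_8 = 0·1 + -1·2 = -2
  a_9 = 0·-2 + -1·1 = -1
  a_10 = 0·-1 + -1·-2 = 2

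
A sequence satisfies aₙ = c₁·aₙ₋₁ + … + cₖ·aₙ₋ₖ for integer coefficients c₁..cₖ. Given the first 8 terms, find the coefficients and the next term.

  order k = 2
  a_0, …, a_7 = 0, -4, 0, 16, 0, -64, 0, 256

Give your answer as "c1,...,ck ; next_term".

  a_2 = 0·-4 + -4·0 = 0
  a_3 = 0·0 + -4·-4 = 16
  a_4 = 0·16 + -4·0 = 0
  a_5 = 0·0 + -4·16 = -64
  a_6 = 0·-64 + -4·0 = 0
  a_7 = 0·0 + -4·-64 = 256
  a_8 = 0·256 + -4·0 = 0

0,-4 ; 0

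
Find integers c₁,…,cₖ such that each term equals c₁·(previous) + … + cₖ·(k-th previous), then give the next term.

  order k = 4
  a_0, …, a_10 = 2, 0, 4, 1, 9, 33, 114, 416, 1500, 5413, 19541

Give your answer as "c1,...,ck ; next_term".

  a_4 = 3·1 + 2·4 + 1·0 + -1·2 = 9
  a_5 = 3·9 + 2·1 + 1·4 + -1·0 = 33
  a_6 = 3·33 + 2·9 + 1·1 + -1·4 = 114
  a_7 = 3·114 + 2·33 + 1·9 + -1·1 = 416
  a_8 = 3·416 + 2·114 + 1·33 + -1·9 = 1500
  a_9 = 3·1500 + 2·416 + 1·114 + -1·33 = 5413
  a_10 = 3·5413 + 2·1500 + 1·416 + -1·114 = 19541
  a_11 = 3·19541 + 2·5413 + 1·1500 + -1·416 = 70533

3,2,1,-1 ; 70533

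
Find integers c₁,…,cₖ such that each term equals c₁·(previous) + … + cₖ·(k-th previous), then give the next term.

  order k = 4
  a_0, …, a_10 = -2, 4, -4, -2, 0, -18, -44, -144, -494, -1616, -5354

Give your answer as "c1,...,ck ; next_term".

3,1,1,-3 ; -17740

  a_4 = 3·-2 + 1·-4 + 1·4 + -3·-2 = 0
  a_5 = 3·0 + 1·-2 + 1·-4 + -3·4 = -18
  a_6 = 3·-18 + 1·0 + 1·-2 + -3·-4 = -44
  a_7 = 3·-44 + 1·-18 + 1·0 + -3·-2 = -144
  a_8 = 3·-144 + 1·-44 + 1·-18 + -3·0 = -494
  a_9 = 3·-494 + 1·-144 + 1·-44 + -3·-18 = -1616
  a_10 = 3·-1616 + 1·-494 + 1·-144 + -3·-44 = -5354
  a_11 = 3·-5354 + 1·-1616 + 1·-494 + -3·-144 = -17740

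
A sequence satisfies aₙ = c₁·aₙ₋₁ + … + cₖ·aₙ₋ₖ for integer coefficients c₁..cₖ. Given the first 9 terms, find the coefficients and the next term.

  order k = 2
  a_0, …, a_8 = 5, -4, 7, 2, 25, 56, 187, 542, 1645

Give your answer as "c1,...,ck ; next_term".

2,3 ; 4916

  a_2 = 2·-4 + 3·5 = 7
  a_3 = 2·7 + 3·-4 = 2
  a_4 = 2·2 + 3·7 = 25
  a_5 = 2·25 + 3·2 = 56
  a_6 = 2·56 + 3·25 = 187
  a_7 = 2·187 + 3·56 = 542
  a_8 = 2·542 + 3·187 = 1645
  a_9 = 2·1645 + 3·542 = 4916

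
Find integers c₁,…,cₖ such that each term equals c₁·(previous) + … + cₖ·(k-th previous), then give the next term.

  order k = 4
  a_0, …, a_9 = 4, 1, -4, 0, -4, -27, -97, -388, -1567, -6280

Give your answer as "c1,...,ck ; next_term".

3,3,4,1 ; -25190

  a_4 = 3·0 + 3·-4 + 4·1 + 1·4 = -4
  a_5 = 3·-4 + 3·0 + 4·-4 + 1·1 = -27
  a_6 = 3·-27 + 3·-4 + 4·0 + 1·-4 = -97
  a_7 = 3·-97 + 3·-27 + 4·-4 + 1·0 = -388
  a_8 = 3·-388 + 3·-97 + 4·-27 + 1·-4 = -1567
  a_9 = 3·-1567 + 3·-388 + 4·-97 + 1·-27 = -6280
  a_10 = 3·-6280 + 3·-1567 + 4·-388 + 1·-97 = -25190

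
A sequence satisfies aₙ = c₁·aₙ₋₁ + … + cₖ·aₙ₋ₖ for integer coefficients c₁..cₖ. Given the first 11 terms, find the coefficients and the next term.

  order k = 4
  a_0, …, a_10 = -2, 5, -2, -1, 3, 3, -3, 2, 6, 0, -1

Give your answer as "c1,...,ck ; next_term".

0,0,1,1 ; 8

  a_4 = 0·-1 + 0·-2 + 1·5 + 1·-2 = 3
  a_5 = 0·3 + 0·-1 + 1·-2 + 1·5 = 3
  a_6 = 0·3 + 0·3 + 1·-1 + 1·-2 = -3
  a_7 = 0·-3 + 0·3 + 1·3 + 1·-1 = 2
  a_8 = 0·2 + 0·-3 + 1·3 + 1·3 = 6
  a_9 = 0·6 + 0·2 + 1·-3 + 1·3 = 0
  a_10 = 0·0 + 0·6 + 1·2 + 1·-3 = -1
  a_11 = 0·-1 + 0·0 + 1·6 + 1·2 = 8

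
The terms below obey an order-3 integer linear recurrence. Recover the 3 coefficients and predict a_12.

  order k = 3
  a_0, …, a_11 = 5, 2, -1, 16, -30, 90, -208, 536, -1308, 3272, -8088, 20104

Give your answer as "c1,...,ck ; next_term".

  a_3 = -2·-1 + 2·2 + 2·5 = 16
  a_4 = -2·16 + 2·-1 + 2·2 = -30
  a_5 = -2·-30 + 2·16 + 2·-1 = 90
  a_6 = -2·90 + 2·-30 + 2·16 = -208
  a_7 = -2·-208 + 2·90 + 2·-30 = 536
  a_8 = -2·536 + 2·-208 + 2·90 = -1308
  a_9 = -2·-1308 + 2·536 + 2·-208 = 3272
  a_10 = -2·3272 + 2·-1308 + 2·536 = -8088
  a_11 = -2·-8088 + 2·3272 + 2·-1308 = 20104
  a_12 = -2·20104 + 2·-8088 + 2·3272 = -49840

-2,2,2 ; -49840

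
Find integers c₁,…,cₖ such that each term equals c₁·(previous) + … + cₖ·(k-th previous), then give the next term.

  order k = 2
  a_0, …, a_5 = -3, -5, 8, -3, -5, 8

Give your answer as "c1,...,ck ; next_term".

  a_2 = -1·-5 + -1·-3 = 8
  a_3 = -1·8 + -1·-5 = -3
  a_4 = -1·-3 + -1·8 = -5
  a_5 = -1·-5 + -1·-3 = 8
  a_6 = -1·8 + -1·-5 = -3

-1,-1 ; -3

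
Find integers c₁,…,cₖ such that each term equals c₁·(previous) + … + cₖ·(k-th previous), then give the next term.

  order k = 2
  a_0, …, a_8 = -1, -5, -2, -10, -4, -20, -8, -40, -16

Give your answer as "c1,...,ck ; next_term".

  a_2 = 0·-5 + 2·-1 = -2
  a_3 = 0·-2 + 2·-5 = -10
  a_4 = 0·-10 + 2·-2 = -4
  a_5 = 0·-4 + 2·-10 = -20
  a_6 = 0·-20 + 2·-4 = -8
  a_7 = 0·-8 + 2·-20 = -40
  a_8 = 0·-40 + 2·-8 = -16
  a_9 = 0·-16 + 2·-40 = -80

0,2 ; -80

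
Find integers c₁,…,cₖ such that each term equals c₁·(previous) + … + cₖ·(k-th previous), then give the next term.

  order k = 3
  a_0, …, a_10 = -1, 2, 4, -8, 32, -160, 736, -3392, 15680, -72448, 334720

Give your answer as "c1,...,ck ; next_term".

-4,2,-4 ; -1546496

  a_3 = -4·4 + 2·2 + -4·-1 = -8
  a_4 = -4·-8 + 2·4 + -4·2 = 32
  a_5 = -4·32 + 2·-8 + -4·4 = -160
  a_6 = -4·-160 + 2·32 + -4·-8 = 736
  a_7 = -4·736 + 2·-160 + -4·32 = -3392
  a_8 = -4·-3392 + 2·736 + -4·-160 = 15680
  a_9 = -4·15680 + 2·-3392 + -4·736 = -72448
  a_10 = -4·-72448 + 2·15680 + -4·-3392 = 334720
  a_11 = -4·334720 + 2·-72448 + -4·15680 = -1546496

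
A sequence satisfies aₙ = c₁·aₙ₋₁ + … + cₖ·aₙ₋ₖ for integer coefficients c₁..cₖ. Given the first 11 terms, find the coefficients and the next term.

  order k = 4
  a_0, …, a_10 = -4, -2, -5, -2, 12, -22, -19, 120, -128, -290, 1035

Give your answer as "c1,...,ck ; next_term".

-2,-4,0,3 ; -550

  a_4 = -2·-2 + -4·-5 + 0·-2 + 3·-4 = 12
  a_5 = -2·12 + -4·-2 + 0·-5 + 3·-2 = -22
  a_6 = -2·-22 + -4·12 + 0·-2 + 3·-5 = -19
  a_7 = -2·-19 + -4·-22 + 0·12 + 3·-2 = 120
  a_8 = -2·120 + -4·-19 + 0·-22 + 3·12 = -128
  a_9 = -2·-128 + -4·120 + 0·-19 + 3·-22 = -290
  a_10 = -2·-290 + -4·-128 + 0·120 + 3·-19 = 1035
  a_11 = -2·1035 + -4·-290 + 0·-128 + 3·120 = -550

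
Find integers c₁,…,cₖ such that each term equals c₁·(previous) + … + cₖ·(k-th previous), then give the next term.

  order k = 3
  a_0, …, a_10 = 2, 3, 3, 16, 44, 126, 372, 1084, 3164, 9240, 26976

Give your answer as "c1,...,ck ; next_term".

2,2,2 ; 78760

  a_3 = 2·3 + 2·3 + 2·2 = 16
  a_4 = 2·16 + 2·3 + 2·3 = 44
  a_5 = 2·44 + 2·16 + 2·3 = 126
  a_6 = 2·126 + 2·44 + 2·16 = 372
  a_7 = 2·372 + 2·126 + 2·44 = 1084
  a_8 = 2·1084 + 2·372 + 2·126 = 3164
  a_9 = 2·3164 + 2·1084 + 2·372 = 9240
  a_10 = 2·9240 + 2·3164 + 2·1084 = 26976
  a_11 = 2·26976 + 2·9240 + 2·3164 = 78760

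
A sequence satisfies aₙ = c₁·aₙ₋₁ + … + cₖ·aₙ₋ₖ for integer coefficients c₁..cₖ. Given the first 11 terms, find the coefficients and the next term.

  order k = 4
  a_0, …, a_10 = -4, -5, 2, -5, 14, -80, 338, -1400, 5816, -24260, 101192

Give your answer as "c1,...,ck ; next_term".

  a_4 = -4·-5 + 0·2 + -2·-5 + 4·-4 = 14
  a_5 = -4·14 + 0·-5 + -2·2 + 4·-5 = -80
  a_6 = -4·-80 + 0·14 + -2·-5 + 4·2 = 338
  a_7 = -4·338 + 0·-80 + -2·14 + 4·-5 = -1400
  a_8 = -4·-1400 + 0·338 + -2·-80 + 4·14 = 5816
  a_9 = -4·5816 + 0·-1400 + -2·338 + 4·-80 = -24260
  a_10 = -4·-24260 + 0·5816 + -2·-1400 + 4·338 = 101192
  a_11 = -4·101192 + 0·-24260 + -2·5816 + 4·-1400 = -422000

-4,0,-2,4 ; -422000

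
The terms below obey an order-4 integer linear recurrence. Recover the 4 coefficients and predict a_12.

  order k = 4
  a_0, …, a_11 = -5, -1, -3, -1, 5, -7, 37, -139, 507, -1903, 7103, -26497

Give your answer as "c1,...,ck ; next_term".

-3,2,-3,-1 ; 98899

  a_4 = -3·-1 + 2·-3 + -3·-1 + -1·-5 = 5
  a_5 = -3·5 + 2·-1 + -3·-3 + -1·-1 = -7
  a_6 = -3·-7 + 2·5 + -3·-1 + -1·-3 = 37
  a_7 = -3·37 + 2·-7 + -3·5 + -1·-1 = -139
  a_8 = -3·-139 + 2·37 + -3·-7 + -1·5 = 507
  a_9 = -3·507 + 2·-139 + -3·37 + -1·-7 = -1903
  a_10 = -3·-1903 + 2·507 + -3·-139 + -1·37 = 7103
  a_11 = -3·7103 + 2·-1903 + -3·507 + -1·-139 = -26497
  a_12 = -3·-26497 + 2·7103 + -3·-1903 + -1·507 = 98899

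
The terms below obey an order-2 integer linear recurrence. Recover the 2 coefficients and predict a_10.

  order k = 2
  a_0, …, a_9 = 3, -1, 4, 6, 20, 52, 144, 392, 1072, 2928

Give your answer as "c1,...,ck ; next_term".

  a_2 = 2·-1 + 2·3 = 4
  a_3 = 2·4 + 2·-1 = 6
  a_4 = 2·6 + 2·4 = 20
  a_5 = 2·20 + 2·6 = 52
  a_6 = 2·52 + 2·20 = 144
  a_7 = 2·144 + 2·52 = 392
  a_8 = 2·392 + 2·144 = 1072
  a_9 = 2·1072 + 2·392 = 2928
  a_10 = 2·2928 + 2·1072 = 8000

2,2 ; 8000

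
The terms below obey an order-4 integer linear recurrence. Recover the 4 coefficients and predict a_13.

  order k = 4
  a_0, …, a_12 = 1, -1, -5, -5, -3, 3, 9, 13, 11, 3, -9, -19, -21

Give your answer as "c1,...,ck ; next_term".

2,-1,-1,1 ; -11

  a_4 = 2·-5 + -1·-5 + -1·-1 + 1·1 = -3
  a_5 = 2·-3 + -1·-5 + -1·-5 + 1·-1 = 3
  a_6 = 2·3 + -1·-3 + -1·-5 + 1·-5 = 9
  a_7 = 2·9 + -1·3 + -1·-3 + 1·-5 = 13
  a_8 = 2·13 + -1·9 + -1·3 + 1·-3 = 11
  a_9 = 2·11 + -1·13 + -1·9 + 1·3 = 3
  a_10 = 2·3 + -1·11 + -1·13 + 1·9 = -9
  a_11 = 2·-9 + -1·3 + -1·11 + 1·13 = -19
  a_12 = 2·-19 + -1·-9 + -1·3 + 1·11 = -21
  a_13 = 2·-21 + -1·-19 + -1·-9 + 1·3 = -11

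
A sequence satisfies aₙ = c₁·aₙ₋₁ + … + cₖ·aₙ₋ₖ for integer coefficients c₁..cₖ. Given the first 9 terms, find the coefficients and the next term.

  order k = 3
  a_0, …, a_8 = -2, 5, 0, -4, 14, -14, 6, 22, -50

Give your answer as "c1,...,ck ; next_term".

-1,0,2 ; 62

  a_3 = -1·0 + 0·5 + 2·-2 = -4
  a_4 = -1·-4 + 0·0 + 2·5 = 14
  a_5 = -1·14 + 0·-4 + 2·0 = -14
  a_6 = -1·-14 + 0·14 + 2·-4 = 6
  a_7 = -1·6 + 0·-14 + 2·14 = 22
  a_8 = -1·22 + 0·6 + 2·-14 = -50
  a_9 = -1·-50 + 0·22 + 2·6 = 62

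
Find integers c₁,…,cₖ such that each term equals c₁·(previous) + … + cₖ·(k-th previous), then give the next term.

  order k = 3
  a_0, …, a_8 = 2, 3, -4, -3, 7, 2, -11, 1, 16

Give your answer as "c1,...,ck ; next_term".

  a_3 = 1·-4 + -1·3 + 2·2 = -3
  a_4 = 1·-3 + -1·-4 + 2·3 = 7
  a_5 = 1·7 + -1·-3 + 2·-4 = 2
  a_6 = 1·2 + -1·7 + 2·-3 = -11
  a_7 = 1·-11 + -1·2 + 2·7 = 1
  a_8 = 1·1 + -1·-11 + 2·2 = 16
  a_9 = 1·16 + -1·1 + 2·-11 = -7

1,-1,2 ; -7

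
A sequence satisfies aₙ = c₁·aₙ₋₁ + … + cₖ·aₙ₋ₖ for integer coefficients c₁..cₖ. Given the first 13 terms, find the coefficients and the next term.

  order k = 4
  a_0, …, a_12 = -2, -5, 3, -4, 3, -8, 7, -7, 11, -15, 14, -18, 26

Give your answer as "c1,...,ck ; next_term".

  a_4 = 0·-4 + 0·3 + -1·-5 + 1·-2 = 3
  a_5 = 0·3 + 0·-4 + -1·3 + 1·-5 = -8
  a_6 = 0·-8 + 0·3 + -1·-4 + 1·3 = 7
  a_7 = 0·7 + 0·-8 + -1·3 + 1·-4 = -7
  a_8 = 0·-7 + 0·7 + -1·-8 + 1·3 = 11
  a_9 = 0·11 + 0·-7 + -1·7 + 1·-8 = -15
  a_10 = 0·-15 + 0·11 + -1·-7 + 1·7 = 14
  a_11 = 0·14 + 0·-15 + -1·11 + 1·-7 = -18
  a_12 = 0·-18 + 0·14 + -1·-15 + 1·11 = 26
  a_13 = 0·26 + 0·-18 + -1·14 + 1·-15 = -29

0,0,-1,1 ; -29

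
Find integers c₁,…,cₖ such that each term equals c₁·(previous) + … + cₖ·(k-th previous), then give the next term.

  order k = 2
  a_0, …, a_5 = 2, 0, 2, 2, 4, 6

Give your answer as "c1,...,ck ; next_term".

1,1 ; 10

  a_2 = 1·0 + 1·2 = 2
  a_3 = 1·2 + 1·0 = 2
  a_4 = 1·2 + 1·2 = 4
  a_5 = 1·4 + 1·2 = 6
  a_6 = 1·6 + 1·4 = 10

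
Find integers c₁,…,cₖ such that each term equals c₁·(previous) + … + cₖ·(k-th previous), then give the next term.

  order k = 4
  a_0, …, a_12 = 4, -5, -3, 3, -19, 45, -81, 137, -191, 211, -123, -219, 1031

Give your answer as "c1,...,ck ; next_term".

-2,0,1,-2 ; -2607

  a_4 = -2·3 + 0·-3 + 1·-5 + -2·4 = -19
  a_5 = -2·-19 + 0·3 + 1·-3 + -2·-5 = 45
  a_6 = -2·45 + 0·-19 + 1·3 + -2·-3 = -81
  a_7 = -2·-81 + 0·45 + 1·-19 + -2·3 = 137
  a_8 = -2·137 + 0·-81 + 1·45 + -2·-19 = -191
  a_9 = -2·-191 + 0·137 + 1·-81 + -2·45 = 211
  a_10 = -2·211 + 0·-191 + 1·137 + -2·-81 = -123
  a_11 = -2·-123 + 0·211 + 1·-191 + -2·137 = -219
  a_12 = -2·-219 + 0·-123 + 1·211 + -2·-191 = 1031
  a_13 = -2·1031 + 0·-219 + 1·-123 + -2·211 = -2607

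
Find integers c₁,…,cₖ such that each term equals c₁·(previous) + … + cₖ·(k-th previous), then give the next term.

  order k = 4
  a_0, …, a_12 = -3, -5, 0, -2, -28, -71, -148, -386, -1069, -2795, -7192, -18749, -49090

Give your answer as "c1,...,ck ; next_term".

  a_4 = 2·-2 + 0·0 + 3·-5 + 3·-3 = -28
  a_5 = 2·-28 + 0·-2 + 3·0 + 3·-5 = -71
  a_6 = 2·-71 + 0·-28 + 3·-2 + 3·0 = -148
  a_7 = 2·-148 + 0·-71 + 3·-28 + 3·-2 = -386
  a_8 = 2·-386 + 0·-148 + 3·-71 + 3·-28 = -1069
  a_9 = 2·-1069 + 0·-386 + 3·-148 + 3·-71 = -2795
  a_10 = 2·-2795 + 0·-1069 + 3·-386 + 3·-148 = -7192
  a_11 = 2·-7192 + 0·-2795 + 3·-1069 + 3·-386 = -18749
  a_12 = 2·-18749 + 0·-7192 + 3·-2795 + 3·-1069 = -49090
  a_13 = 2·-49090 + 0·-18749 + 3·-7192 + 3·-2795 = -128141

2,0,3,3 ; -128141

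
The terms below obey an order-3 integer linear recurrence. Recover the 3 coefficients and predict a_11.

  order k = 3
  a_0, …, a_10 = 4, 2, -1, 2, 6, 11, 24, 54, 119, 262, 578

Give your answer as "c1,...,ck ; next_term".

2,0,1 ; 1275

  a_3 = 2·-1 + 0·2 + 1·4 = 2
  a_4 = 2·2 + 0·-1 + 1·2 = 6
  a_5 = 2·6 + 0·2 + 1·-1 = 11
  a_6 = 2·11 + 0·6 + 1·2 = 24
  a_7 = 2·24 + 0·11 + 1·6 = 54
  a_8 = 2·54 + 0·24 + 1·11 = 119
  a_9 = 2·119 + 0·54 + 1·24 = 262
  a_10 = 2·262 + 0·119 + 1·54 = 578
  a_11 = 2·578 + 0·262 + 1·119 = 1275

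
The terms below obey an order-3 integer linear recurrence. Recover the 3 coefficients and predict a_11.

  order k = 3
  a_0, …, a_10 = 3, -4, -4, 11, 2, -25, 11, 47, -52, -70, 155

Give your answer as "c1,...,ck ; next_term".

  a_3 = -2·-4 + -3·-4 + -3·3 = 11
  a_4 = -2·11 + -3·-4 + -3·-4 = 2
  a_5 = -2·2 + -3·11 + -3·-4 = -25
  a_6 = -2·-25 + -3·2 + -3·11 = 11
  a_7 = -2·11 + -3·-25 + -3·2 = 47
  a_8 = -2·47 + -3·11 + -3·-25 = -52
  a_9 = -2·-52 + -3·47 + -3·11 = -70
  a_10 = -2·-70 + -3·-52 + -3·47 = 155
  a_11 = -2·155 + -3·-70 + -3·-52 = 56

-2,-3,-3 ; 56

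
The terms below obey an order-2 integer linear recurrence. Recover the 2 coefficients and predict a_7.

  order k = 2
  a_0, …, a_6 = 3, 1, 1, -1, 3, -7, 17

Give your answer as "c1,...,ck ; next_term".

-2,1 ; -41

  a_2 = -2·1 + 1·3 = 1
  a_3 = -2·1 + 1·1 = -1
  a_4 = -2·-1 + 1·1 = 3
  a_5 = -2·3 + 1·-1 = -7
  a_6 = -2·-7 + 1·3 = 17
  a_7 = -2·17 + 1·-7 = -41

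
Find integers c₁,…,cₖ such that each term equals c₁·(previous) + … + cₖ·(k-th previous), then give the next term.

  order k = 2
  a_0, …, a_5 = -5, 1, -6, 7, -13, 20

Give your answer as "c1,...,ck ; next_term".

  a_2 = -1·1 + 1·-5 = -6
  a_3 = -1·-6 + 1·1 = 7
  a_4 = -1·7 + 1·-6 = -13
  a_5 = -1·-13 + 1·7 = 20
  a_6 = -1·20 + 1·-13 = -33

-1,1 ; -33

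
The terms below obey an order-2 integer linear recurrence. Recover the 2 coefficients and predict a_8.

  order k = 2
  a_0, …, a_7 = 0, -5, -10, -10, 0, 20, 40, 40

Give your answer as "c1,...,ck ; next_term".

  a_2 = 2·-5 + -2·0 = -10
  a_3 = 2·-10 + -2·-5 = -10
  a_4 = 2·-10 + -2·-10 = 0
  a_5 = 2·0 + -2·-10 = 20
  a_6 = 2·20 + -2·0 = 40
  a_7 = 2·40 + -2·20 = 40
  a_8 = 2·40 + -2·40 = 0

2,-2 ; 0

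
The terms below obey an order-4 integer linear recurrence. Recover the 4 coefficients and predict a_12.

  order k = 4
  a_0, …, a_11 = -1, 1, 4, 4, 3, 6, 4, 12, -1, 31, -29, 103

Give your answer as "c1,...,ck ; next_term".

-1,2,0,1 ; -162

  a_4 = -1·4 + 2·4 + 0·1 + 1·-1 = 3
  a_5 = -1·3 + 2·4 + 0·4 + 1·1 = 6
  a_6 = -1·6 + 2·3 + 0·4 + 1·4 = 4
  a_7 = -1·4 + 2·6 + 0·3 + 1·4 = 12
  a_8 = -1·12 + 2·4 + 0·6 + 1·3 = -1
  a_9 = -1·-1 + 2·12 + 0·4 + 1·6 = 31
  a_10 = -1·31 + 2·-1 + 0·12 + 1·4 = -29
  a_11 = -1·-29 + 2·31 + 0·-1 + 1·12 = 103
  a_12 = -1·103 + 2·-29 + 0·31 + 1·-1 = -162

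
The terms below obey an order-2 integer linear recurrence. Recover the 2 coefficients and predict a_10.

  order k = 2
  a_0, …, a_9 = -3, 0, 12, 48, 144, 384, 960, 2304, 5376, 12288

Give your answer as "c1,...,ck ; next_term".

4,-4 ; 27648

  a_2 = 4·0 + -4·-3 = 12
  a_3 = 4·12 + -4·0 = 48
  a_4 = 4·48 + -4·12 = 144
  a_5 = 4·144 + -4·48 = 384
  a_6 = 4·384 + -4·144 = 960
  a_7 = 4·960 + -4·384 = 2304
  a_8 = 4·2304 + -4·960 = 5376
  a_9 = 4·5376 + -4·2304 = 12288
  a_10 = 4·12288 + -4·5376 = 27648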